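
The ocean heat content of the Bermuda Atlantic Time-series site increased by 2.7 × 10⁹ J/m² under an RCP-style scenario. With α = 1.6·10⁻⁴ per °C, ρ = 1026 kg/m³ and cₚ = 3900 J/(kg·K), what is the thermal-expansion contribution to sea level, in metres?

about 0.11 m

Δh = αQ/(ρcₚ) = 1.6×10⁻⁴ × 2.7×10⁹ / (1026 × 3900) ≈ 0.10796 m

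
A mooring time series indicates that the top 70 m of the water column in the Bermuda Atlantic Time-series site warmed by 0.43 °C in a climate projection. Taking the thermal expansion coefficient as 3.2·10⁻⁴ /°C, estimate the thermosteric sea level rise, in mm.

Δh = αΔT·H = 3.2×10⁻⁴ × 0.43 × 70 = 0.009632 m

Δh = 9.63 mm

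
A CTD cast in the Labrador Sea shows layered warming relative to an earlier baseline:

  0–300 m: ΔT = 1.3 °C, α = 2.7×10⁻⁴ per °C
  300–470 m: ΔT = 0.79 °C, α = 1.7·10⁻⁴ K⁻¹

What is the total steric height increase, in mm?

Layer 1: 1.3 × 300 × 2.7×10⁻⁴ = 0.10530 m
1.7×10⁻⁴ × 170 × 0.79 = 0.022831 m
Δh = 0.10530 + 0.022831 = 0.128131 m ≈ 128 mm

128 mm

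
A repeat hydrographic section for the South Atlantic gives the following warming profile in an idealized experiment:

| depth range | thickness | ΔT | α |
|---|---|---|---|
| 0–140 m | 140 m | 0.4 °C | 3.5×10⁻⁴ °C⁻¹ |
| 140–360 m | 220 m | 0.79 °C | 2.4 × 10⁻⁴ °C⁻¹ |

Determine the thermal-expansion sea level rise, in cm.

about 6.13 cm

140 × 3.5×10⁻⁴ × 0.4 = 0.01960 m
220 × 2.4×10⁻⁴ × 0.79 = 0.041712 m
Δh = 0.01960 + 0.041712 = 0.061312 m ≈ 6.13 cm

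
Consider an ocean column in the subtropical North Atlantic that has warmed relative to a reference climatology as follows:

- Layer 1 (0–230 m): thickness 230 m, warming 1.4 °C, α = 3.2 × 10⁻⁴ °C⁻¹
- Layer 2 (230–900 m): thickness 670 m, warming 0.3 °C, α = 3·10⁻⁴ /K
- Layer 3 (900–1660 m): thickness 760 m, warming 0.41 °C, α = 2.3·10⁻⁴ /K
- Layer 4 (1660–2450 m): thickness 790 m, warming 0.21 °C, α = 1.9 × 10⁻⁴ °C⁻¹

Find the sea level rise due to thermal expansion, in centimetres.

0–230 m: 1.4 × 230 × 3.2×10⁻⁴ = 0.10304 m
Layer 2: 670 × 0.3 × 3×10⁻⁴ = 0.06030 m
Layer 3: 0.41 × 2.3×10⁻⁴ × 760 = 0.071668 m
1660–2450 m: 0.21 × 790 × 1.9×10⁻⁴ = 0.031521 m
Δh = 0.10304 + 0.06030 + 0.071668 + 0.031521 = 0.266529 m

Δh = 26.7 cm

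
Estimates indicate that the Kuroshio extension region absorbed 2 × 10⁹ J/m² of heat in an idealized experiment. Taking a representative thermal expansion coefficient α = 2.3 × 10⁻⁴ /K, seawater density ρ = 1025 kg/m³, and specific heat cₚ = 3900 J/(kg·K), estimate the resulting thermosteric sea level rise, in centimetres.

Δh = αQ/(ρcₚ) = 2.3×10⁻⁴ × 2×10⁹ / (1025 × 3900) ≈ 0.11507 m

Δh ≈ 12 cm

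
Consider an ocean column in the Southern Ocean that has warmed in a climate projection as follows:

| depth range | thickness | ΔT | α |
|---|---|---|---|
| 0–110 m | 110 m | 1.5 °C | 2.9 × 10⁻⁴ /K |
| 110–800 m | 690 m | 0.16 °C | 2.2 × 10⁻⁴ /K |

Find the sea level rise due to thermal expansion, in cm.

7.2 cm

0–110 m: 2.9×10⁻⁴ × 110 × 1.5 = 0.04785 m
Layer 2: 0.16 × 2.2×10⁻⁴ × 690 = 0.024288 m
Δh = 0.04785 + 0.024288 = 0.072138 m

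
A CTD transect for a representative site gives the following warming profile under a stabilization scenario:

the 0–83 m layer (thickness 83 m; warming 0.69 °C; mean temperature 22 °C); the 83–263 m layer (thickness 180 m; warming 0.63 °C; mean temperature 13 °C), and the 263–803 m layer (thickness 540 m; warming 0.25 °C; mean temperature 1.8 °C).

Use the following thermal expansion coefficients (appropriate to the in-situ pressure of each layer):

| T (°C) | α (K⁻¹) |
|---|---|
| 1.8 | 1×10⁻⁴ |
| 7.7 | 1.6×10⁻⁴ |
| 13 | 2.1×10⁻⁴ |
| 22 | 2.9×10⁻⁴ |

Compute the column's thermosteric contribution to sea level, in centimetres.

Δh = 5.39 cm

Layer 1 at 22 °C → α = 2.9×10⁻⁴ K⁻¹
Layer 2 at 13 °C → α = 2.1×10⁻⁴ K⁻¹
Layer 3 at 1.8 °C → α = 1×10⁻⁴ K⁻¹
2.9×10⁻⁴ × 83 × 0.69 = 0.0166083 m
2.1×10⁻⁴ × 0.63 × 180 = 0.023814 m
263–803 m: 0.25 × 540 × 1×10⁻⁴ = 0.01350 m
Δh = 0.0166083 + 0.023814 + 0.01350 = 0.0539223 m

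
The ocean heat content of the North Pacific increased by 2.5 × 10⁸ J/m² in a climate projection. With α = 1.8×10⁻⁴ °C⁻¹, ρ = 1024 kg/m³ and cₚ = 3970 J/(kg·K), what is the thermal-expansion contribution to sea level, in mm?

11.1 mm of thermosteric rise

Δh = αQ/(ρcₚ) = 1.8×10⁻⁴ × 2.5×10⁸ / (1024 × 3970) ≈ 0.011069 m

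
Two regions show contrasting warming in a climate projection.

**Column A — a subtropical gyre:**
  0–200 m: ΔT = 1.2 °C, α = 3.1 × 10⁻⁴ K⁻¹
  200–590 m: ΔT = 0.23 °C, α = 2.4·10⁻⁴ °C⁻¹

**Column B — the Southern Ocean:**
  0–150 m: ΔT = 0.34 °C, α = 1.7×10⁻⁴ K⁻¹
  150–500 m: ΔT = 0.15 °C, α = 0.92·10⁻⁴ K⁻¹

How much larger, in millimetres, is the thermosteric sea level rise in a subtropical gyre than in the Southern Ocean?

A 0–200 m: 3.1×10⁻⁴ × 200 × 1.2 = 0.07440 m
A 200–590 m: 390 × 2.4×10⁻⁴ × 0.23 = 0.021528 m
A total: 0.095928 m
B 0–150 m: 150 × 0.34 × 1.7×10⁻⁴ = 0.00867 m
B Layer 2: 0.15 × 0.92×10⁻⁴ × 350 = 0.00483 m
B total: 0.01350 m
Difference: 0.095928 − 0.01350 = 0.082428 m

82 mm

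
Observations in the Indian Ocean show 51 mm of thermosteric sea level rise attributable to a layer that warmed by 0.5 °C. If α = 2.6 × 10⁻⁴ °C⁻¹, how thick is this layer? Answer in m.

H ≈ 392 m

H = Δh/(αΔT) = 0.051 / (2.6×10⁻⁴ × 0.5) ≈ 392.3 m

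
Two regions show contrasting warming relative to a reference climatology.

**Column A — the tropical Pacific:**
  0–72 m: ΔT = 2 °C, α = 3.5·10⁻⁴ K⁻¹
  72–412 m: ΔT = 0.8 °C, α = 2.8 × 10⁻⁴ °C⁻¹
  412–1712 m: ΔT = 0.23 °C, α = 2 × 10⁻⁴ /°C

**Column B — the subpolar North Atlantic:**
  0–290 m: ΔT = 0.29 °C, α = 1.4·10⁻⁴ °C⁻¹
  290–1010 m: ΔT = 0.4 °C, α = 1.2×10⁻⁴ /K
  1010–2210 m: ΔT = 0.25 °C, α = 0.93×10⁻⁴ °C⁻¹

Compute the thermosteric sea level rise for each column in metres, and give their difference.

A 72 × 3.5×10⁻⁴ × 2 = 0.05040 m
A 72–412 m: 0.8 × 340 × 2.8×10⁻⁴ = 0.07616 m
A Layer 3: 2×10⁻⁴ × 0.23 × 1300 = 0.05980 m
A total: 0.18636 m
B Layer 1: 290 × 0.29 × 1.4×10⁻⁴ = 0.011774 m
B Layer 2: 720 × 1.2×10⁻⁴ × 0.4 = 0.03456 m
B 1010–2210 m: 0.25 × 1200 × 0.93×10⁻⁴ = 0.02790 m
B total: 0.074234 m
Difference: 0.18636 − 0.074234 = 0.112126 m

A: 0.186 m; B: 0.0742 m; difference 0.112 m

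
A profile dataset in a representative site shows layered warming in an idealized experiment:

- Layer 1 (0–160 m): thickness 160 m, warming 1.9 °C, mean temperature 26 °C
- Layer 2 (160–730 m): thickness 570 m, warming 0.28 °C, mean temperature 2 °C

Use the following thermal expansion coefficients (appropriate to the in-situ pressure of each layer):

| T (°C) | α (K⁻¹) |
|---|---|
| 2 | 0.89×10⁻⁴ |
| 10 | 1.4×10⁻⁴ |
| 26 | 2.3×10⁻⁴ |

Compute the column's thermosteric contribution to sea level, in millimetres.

Layer 1 at 26 °C → α = 2.3×10⁻⁴ K⁻¹
Layer 2 at 2 °C → α = 0.89×10⁻⁴ K⁻¹
1.9 × 160 × 2.3×10⁻⁴ = 0.06992 m
0.28 × 0.89×10⁻⁴ × 570 = 0.0142044 m
Δh = 0.06992 + 0.0142044 = 0.0841244 m

84.1 mm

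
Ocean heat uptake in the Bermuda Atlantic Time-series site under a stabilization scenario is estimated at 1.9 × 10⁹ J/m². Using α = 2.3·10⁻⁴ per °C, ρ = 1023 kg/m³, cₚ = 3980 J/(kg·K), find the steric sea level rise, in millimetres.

Δh = αQ/(ρcₚ) = 2.3×10⁻⁴ × 1.9×10⁹ / (1023 × 3980) ≈ 0.10733 m

Δh = 107 mm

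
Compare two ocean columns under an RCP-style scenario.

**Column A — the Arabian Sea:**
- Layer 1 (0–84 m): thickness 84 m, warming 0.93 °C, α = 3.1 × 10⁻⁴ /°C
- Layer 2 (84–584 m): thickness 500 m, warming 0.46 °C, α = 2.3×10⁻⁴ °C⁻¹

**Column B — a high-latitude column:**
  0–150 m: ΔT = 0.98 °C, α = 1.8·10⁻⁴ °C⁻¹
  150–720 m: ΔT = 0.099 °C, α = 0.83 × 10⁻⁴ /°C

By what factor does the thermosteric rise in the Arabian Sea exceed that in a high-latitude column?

A 0.93 × 3.1×10⁻⁴ × 84 = 0.0242172 m
A 0.46 × 2.3×10⁻⁴ × 500 = 0.05290 m
A total: 0.0771172 m
B 0–150 m: 0.98 × 150 × 1.8×10⁻⁴ = 0.02646 m
B 0.83×10⁻⁴ × 570 × 0.099 = 0.00468369 m
B total: 0.03114369 m
Ratio: 0.0771172 / 0.03114369 ≈ 2.476

2.5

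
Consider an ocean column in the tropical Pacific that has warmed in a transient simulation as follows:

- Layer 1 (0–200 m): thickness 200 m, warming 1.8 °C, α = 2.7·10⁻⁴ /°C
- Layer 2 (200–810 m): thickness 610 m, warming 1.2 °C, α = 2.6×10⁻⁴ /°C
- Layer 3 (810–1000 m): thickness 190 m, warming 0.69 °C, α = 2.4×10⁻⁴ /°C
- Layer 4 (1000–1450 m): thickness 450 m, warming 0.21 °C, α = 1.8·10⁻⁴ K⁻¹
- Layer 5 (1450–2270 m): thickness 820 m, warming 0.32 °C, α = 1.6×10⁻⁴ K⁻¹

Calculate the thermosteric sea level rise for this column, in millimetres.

0–200 m: 2.7×10⁻⁴ × 200 × 1.8 = 0.09720 m
1.2 × 2.6×10⁻⁴ × 610 = 0.19032 m
Layer 3: 0.69 × 190 × 2.4×10⁻⁴ = 0.031464 m
Layer 4: 450 × 0.21 × 1.8×10⁻⁴ = 0.01701 m
1450–2270 m: 820 × 0.32 × 1.6×10⁻⁴ = 0.041984 m
Δh = 0.09720 + 0.19032 + 0.031464 + 0.01701 + 0.041984 = 0.377978 m ≈ 380 mm

about 380 mm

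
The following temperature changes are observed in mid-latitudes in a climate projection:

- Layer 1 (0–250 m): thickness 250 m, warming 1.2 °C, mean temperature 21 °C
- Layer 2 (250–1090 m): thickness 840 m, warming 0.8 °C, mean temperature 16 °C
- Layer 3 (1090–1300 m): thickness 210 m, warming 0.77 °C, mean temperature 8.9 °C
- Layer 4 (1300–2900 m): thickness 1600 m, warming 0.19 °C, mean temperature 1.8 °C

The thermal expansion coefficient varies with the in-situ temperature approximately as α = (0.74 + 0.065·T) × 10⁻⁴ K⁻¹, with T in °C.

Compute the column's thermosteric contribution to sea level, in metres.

Δh ≈ 0.230 m

Layer 1: α = (0.74 + 0.065×21)×10⁻⁴ = 2.105×10⁻⁴ K⁻¹
Layer 2: α = (0.74 + 0.065×16)×10⁻⁴ = 1.78×10⁻⁴ K⁻¹
Layer 3: α = (0.74 + 0.065×8.9)×10⁻⁴ = 1.3185×10⁻⁴ K⁻¹
Layer 4: α = (0.74 + 0.065×1.8)×10⁻⁴ = 0.857×10⁻⁴ K⁻¹
0–250 m: 250 × 2.105×10⁻⁴ × 1.2 = 0.06315 m
840 × 1.78×10⁻⁴ × 0.8 = 0.119616 m
1090–1300 m: 210 × 1.3185×10⁻⁴ × 0.77 = 0.021320145 m
1300–2900 m: 0.19 × 1600 × 0.857×10⁻⁴ = 0.0260528 m
Δh = 0.06315 + 0.119616 + 0.021320145 + 0.0260528 = 0.230138945 m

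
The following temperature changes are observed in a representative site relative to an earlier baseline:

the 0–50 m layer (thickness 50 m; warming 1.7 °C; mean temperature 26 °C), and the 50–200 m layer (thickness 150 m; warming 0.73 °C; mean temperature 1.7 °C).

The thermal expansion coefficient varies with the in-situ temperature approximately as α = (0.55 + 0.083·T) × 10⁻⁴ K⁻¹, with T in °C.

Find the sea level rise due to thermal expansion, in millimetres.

Layer 1: α = (0.55 + 0.083×26)×10⁻⁴ = 2.708×10⁻⁴ K⁻¹
Layer 2: α = (0.55 + 0.083×1.7)×10⁻⁴ = 0.6911×10⁻⁴ K⁻¹
Layer 1: 2.708×10⁻⁴ × 50 × 1.7 = 0.023018 m
0.73 × 150 × 0.6911×10⁻⁴ = 0.007567545 m
Δh = 0.023018 + 0.007567545 = 0.030585545 m

Δh ≈ 30.6 mm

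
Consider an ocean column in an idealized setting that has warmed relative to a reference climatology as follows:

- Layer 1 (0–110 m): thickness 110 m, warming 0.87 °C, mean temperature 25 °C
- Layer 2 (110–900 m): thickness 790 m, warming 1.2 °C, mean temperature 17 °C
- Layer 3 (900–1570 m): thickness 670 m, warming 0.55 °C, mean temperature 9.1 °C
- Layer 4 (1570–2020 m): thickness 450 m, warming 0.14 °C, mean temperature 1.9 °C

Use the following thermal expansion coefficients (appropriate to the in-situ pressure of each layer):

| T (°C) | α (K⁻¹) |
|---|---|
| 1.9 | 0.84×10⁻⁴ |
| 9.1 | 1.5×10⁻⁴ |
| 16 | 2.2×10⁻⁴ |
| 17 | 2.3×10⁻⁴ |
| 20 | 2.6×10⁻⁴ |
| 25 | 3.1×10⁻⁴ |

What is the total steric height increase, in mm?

Δh = 308 mm

Layer 1 at 25 °C → α = 3.1×10⁻⁴ K⁻¹
Layer 2 at 17 °C → α = 2.3×10⁻⁴ K⁻¹
Layer 3 at 9.1 °C → α = 1.5×10⁻⁴ K⁻¹
Layer 4 at 1.9 °C → α = 0.84×10⁻⁴ K⁻¹
Layer 1: 3.1×10⁻⁴ × 110 × 0.87 = 0.029667 m
Layer 2: 1.2 × 2.3×10⁻⁴ × 790 = 0.21804 m
1.5×10⁻⁴ × 670 × 0.55 = 0.055275 m
1570–2020 m: 0.14 × 450 × 0.84×10⁻⁴ = 0.005292 m
Δh = 0.029667 + 0.21804 + 0.055275 + 0.005292 = 0.308274 m ≈ 308 mm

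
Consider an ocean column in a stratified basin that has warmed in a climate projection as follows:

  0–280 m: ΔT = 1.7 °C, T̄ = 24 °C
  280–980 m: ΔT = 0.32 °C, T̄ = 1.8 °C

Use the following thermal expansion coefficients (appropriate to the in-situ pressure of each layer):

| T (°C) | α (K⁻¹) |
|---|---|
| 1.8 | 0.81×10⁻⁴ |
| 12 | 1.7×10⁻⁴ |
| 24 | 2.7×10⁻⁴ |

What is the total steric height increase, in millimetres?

Layer 1 at 24 °C → α = 2.7×10⁻⁴ K⁻¹
Layer 2 at 1.8 °C → α = 0.81×10⁻⁴ K⁻¹
0–280 m: 1.7 × 2.7×10⁻⁴ × 280 = 0.12852 m
Layer 2: 700 × 0.81×10⁻⁴ × 0.32 = 0.018144 m
Δh = 0.12852 + 0.018144 = 0.146664 m

147 mm of thermosteric rise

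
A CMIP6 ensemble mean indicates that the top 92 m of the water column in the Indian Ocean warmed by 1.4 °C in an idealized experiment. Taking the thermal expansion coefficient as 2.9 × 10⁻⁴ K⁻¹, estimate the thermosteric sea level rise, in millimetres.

Δh = αΔT·H = 2.9×10⁻⁴ × 1.4 × 92 = 0.037352 m

37 mm of thermosteric rise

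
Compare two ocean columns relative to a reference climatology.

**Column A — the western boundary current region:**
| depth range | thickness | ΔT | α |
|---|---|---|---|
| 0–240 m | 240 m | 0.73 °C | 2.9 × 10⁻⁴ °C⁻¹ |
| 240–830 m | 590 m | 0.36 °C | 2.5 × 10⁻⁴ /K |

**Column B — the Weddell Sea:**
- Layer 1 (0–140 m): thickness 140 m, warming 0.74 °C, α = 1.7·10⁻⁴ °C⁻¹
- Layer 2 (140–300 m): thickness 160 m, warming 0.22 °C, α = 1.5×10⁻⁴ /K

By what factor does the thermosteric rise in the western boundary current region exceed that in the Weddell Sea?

A 2.9×10⁻⁴ × 0.73 × 240 = 0.050808 m
A Layer 2: 2.5×10⁻⁴ × 590 × 0.36 = 0.05310 m
A total: 0.103908 m
B 0–140 m: 0.74 × 1.7×10⁻⁴ × 140 = 0.017612 m
B Layer 2: 0.22 × 160 × 1.5×10⁻⁴ = 0.00528 m
B total: 0.022892 m
Ratio: 0.103908 / 0.022892 ≈ 4.539

a factor of 4.5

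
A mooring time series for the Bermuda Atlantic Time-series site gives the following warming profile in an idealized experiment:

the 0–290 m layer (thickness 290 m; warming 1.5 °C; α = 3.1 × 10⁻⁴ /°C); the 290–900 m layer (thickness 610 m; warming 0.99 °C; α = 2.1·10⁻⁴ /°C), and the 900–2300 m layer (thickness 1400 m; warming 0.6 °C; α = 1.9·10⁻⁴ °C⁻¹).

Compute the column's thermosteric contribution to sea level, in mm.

Δh ≈ 421 mm

290 × 1.5 × 3.1×10⁻⁴ = 0.13485 m
290–900 m: 2.1×10⁻⁴ × 610 × 0.99 = 0.126819 m
Layer 3: 1.9×10⁻⁴ × 0.6 × 1400 = 0.15960 m
Δh = 0.13485 + 0.126819 + 0.15960 = 0.421269 m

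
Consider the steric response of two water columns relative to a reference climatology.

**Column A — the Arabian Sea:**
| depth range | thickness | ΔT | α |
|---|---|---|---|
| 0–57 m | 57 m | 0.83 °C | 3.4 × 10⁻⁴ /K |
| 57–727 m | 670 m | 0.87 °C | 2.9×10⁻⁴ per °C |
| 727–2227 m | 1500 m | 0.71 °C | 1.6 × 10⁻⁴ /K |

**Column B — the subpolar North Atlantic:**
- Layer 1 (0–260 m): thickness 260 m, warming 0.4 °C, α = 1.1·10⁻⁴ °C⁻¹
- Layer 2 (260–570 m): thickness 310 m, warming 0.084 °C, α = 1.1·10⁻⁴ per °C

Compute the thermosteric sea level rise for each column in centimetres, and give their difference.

Δh_A ≈ 36 cm, Δh_B ≈ 1.4 cm; difference ≈ 34 cm

A 0–57 m: 57 × 3.4×10⁻⁴ × 0.83 = 0.0160854 m
A Layer 2: 670 × 0.87 × 2.9×10⁻⁴ = 0.169041 m
A Layer 3: 1.6×10⁻⁴ × 1500 × 0.71 = 0.17040 m
A total: 0.3555264 m
B 0–260 m: 0.4 × 1.1×10⁻⁴ × 260 = 0.01144 m
B 260–570 m: 310 × 0.084 × 1.1×10⁻⁴ = 0.0028644 m
B total: 0.0143044 m
Difference: 0.3555264 − 0.0143044 = 0.341222 m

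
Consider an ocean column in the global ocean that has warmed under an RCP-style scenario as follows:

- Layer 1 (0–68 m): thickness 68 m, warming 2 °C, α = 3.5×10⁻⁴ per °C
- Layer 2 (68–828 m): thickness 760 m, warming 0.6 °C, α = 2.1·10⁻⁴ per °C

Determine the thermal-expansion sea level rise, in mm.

Δh ≈ 140 mm

3.5×10⁻⁴ × 2 × 68 = 0.04760 m
Layer 2: 0.6 × 760 × 2.1×10⁻⁴ = 0.09576 m
Δh = 0.04760 + 0.09576 = 0.14336 m ≈ 140 mm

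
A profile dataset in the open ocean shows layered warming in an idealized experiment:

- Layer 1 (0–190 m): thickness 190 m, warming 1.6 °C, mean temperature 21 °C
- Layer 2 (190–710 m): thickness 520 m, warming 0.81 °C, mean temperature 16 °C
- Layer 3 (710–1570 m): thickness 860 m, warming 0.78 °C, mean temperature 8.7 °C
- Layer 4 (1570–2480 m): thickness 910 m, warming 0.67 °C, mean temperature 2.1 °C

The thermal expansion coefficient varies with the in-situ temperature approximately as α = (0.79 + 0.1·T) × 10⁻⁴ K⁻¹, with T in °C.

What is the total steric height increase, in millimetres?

360 mm

Layer 1: α = (0.79 + 0.1×21)×10⁻⁴ = 2.89×10⁻⁴ K⁻¹
Layer 2: α = (0.79 + 0.1×16)×10⁻⁴ = 2.39×10⁻⁴ K⁻¹
Layer 3: α = (0.79 + 0.1×8.7)×10⁻⁴ = 1.66×10⁻⁴ K⁻¹
Layer 4: α = (0.79 + 0.1×2.1)×10⁻⁴ = 1×10⁻⁴ K⁻¹
Layer 1: 2.89×10⁻⁴ × 190 × 1.6 = 0.087856 m
Layer 2: 2.39×10⁻⁴ × 520 × 0.81 = 0.1006668 m
1.66×10⁻⁴ × 0.78 × 860 = 0.1113528 m
1×10⁻⁴ × 0.67 × 910 = 0.06097 m
Δh = 0.087856 + 0.1006668 + 0.1113528 + 0.06097 = 0.3608456 m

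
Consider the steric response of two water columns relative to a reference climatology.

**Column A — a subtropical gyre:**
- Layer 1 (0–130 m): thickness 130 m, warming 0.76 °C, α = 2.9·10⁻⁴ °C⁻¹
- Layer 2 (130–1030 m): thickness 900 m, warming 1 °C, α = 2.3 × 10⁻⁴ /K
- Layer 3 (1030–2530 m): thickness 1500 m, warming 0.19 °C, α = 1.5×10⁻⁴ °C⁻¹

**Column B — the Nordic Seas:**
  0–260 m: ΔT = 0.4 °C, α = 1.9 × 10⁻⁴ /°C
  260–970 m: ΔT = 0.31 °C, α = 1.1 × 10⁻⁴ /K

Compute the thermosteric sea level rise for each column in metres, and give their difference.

A 0–130 m: 0.76 × 2.9×10⁻⁴ × 130 = 0.028652 m
A Layer 2: 900 × 2.3×10⁻⁴ × 1 = 0.20700 m
A Layer 3: 1.5×10⁻⁴ × 1500 × 0.19 = 0.04275 m
A total: 0.278402 m
B 1.9×10⁻⁴ × 0.4 × 260 = 0.01976 m
B Layer 2: 710 × 0.31 × 1.1×10⁻⁴ = 0.024211 m
B total: 0.043971 m
Difference: 0.278402 − 0.043971 = 0.234431 m

Δh_A ≈ 0.28 m, Δh_B ≈ 0.044 m; difference ≈ 0.23 m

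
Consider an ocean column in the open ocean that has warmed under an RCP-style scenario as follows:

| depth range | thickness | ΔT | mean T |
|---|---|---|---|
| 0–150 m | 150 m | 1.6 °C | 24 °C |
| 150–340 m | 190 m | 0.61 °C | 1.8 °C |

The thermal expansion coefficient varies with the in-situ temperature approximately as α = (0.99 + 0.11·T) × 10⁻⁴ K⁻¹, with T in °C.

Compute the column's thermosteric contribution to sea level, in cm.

Δh ≈ 10.1 cm

Layer 1: α = (0.99 + 0.11×24)×10⁻⁴ = 3.63×10⁻⁴ K⁻¹
Layer 2: α = (0.99 + 0.11×1.8)×10⁻⁴ = 1.188×10⁻⁴ K⁻¹
0–150 m: 150 × 3.63×10⁻⁴ × 1.6 = 0.08712 m
150–340 m: 190 × 1.188×10⁻⁴ × 0.61 = 0.01376892 m
Δh = 0.08712 + 0.01376892 = 0.10088892 m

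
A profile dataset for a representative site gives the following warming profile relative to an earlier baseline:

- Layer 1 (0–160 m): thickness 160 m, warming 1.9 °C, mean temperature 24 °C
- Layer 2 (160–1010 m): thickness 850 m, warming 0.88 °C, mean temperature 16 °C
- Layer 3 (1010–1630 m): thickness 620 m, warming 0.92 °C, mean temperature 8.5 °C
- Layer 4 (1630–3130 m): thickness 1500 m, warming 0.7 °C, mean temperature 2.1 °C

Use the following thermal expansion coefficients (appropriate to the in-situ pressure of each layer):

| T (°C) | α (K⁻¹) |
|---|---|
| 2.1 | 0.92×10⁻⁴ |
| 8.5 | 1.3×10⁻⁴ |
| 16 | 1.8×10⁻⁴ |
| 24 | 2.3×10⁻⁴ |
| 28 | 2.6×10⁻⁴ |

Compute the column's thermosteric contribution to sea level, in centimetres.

37.5 cm of thermosteric rise

Layer 1 at 24 °C → α = 2.3×10⁻⁴ K⁻¹
Layer 2 at 16 °C → α = 1.8×10⁻⁴ K⁻¹
Layer 3 at 8.5 °C → α = 1.3×10⁻⁴ K⁻¹
Layer 4 at 2.1 °C → α = 0.92×10⁻⁴ K⁻¹
160 × 1.9 × 2.3×10⁻⁴ = 0.06992 m
160–1010 m: 0.88 × 1.8×10⁻⁴ × 850 = 0.13464 m
620 × 1.3×10⁻⁴ × 0.92 = 0.074152 m
Layer 4: 0.92×10⁻⁴ × 0.7 × 1500 = 0.09660 m
Δh = 0.06992 + 0.13464 + 0.074152 + 0.09660 = 0.375312 m ≈ 37.5 cm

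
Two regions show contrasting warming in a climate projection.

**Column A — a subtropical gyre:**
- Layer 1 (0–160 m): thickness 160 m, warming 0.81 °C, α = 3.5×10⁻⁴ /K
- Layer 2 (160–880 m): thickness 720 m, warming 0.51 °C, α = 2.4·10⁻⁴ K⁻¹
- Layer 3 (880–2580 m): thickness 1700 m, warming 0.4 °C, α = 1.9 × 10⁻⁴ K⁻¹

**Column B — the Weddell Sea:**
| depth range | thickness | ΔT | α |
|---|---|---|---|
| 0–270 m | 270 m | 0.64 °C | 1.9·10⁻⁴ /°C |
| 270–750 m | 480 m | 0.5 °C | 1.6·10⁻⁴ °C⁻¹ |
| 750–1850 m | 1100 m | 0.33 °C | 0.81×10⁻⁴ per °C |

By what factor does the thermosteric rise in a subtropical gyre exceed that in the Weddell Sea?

A Layer 1: 160 × 0.81 × 3.5×10⁻⁴ = 0.04536 m
A 160–880 m: 2.4×10⁻⁴ × 0.51 × 720 = 0.088128 m
A Layer 3: 1700 × 1.9×10⁻⁴ × 0.4 = 0.12920 m
A total: 0.262688 m
B 0–270 m: 0.64 × 270 × 1.9×10⁻⁴ = 0.032832 m
B Layer 2: 1.6×10⁻⁴ × 0.5 × 480 = 0.03840 m
B 0.33 × 1100 × 0.81×10⁻⁴ = 0.029403 m
B total: 0.100635 m
Ratio: 0.262688 / 0.100635 ≈ 2.610

2.6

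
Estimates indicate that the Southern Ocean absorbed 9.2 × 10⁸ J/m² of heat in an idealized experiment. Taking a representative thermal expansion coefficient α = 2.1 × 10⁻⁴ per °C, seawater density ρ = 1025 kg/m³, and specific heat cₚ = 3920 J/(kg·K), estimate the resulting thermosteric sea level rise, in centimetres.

Δh = αQ/(ρcₚ) = 2.1×10⁻⁴ × 9.2×10⁸ / (1025 × 3920) ≈ 0.048084 m

4.8 cm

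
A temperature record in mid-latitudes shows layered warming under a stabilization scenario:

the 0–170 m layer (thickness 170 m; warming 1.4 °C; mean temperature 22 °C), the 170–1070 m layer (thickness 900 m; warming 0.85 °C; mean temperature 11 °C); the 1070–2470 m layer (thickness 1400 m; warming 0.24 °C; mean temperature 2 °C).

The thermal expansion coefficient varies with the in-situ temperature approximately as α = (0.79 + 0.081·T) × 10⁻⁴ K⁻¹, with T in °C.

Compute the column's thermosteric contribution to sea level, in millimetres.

Layer 1: α = (0.79 + 0.081×22)×10⁻⁴ = 2.572×10⁻⁴ K⁻¹
Layer 2: α = (0.79 + 0.081×11)×10⁻⁴ = 1.681×10⁻⁴ K⁻¹
Layer 3: α = (0.79 + 0.081×2)×10⁻⁴ = 0.952×10⁻⁴ K⁻¹
1.4 × 2.572×10⁻⁴ × 170 = 0.0612136 m
Layer 2: 900 × 1.681×10⁻⁴ × 0.85 = 0.1285965 m
Layer 3: 0.952×10⁻⁴ × 1400 × 0.24 = 0.0319872 m
Δh = 0.0612136 + 0.1285965 + 0.0319872 = 0.2217973 m

Δh ≈ 220 mm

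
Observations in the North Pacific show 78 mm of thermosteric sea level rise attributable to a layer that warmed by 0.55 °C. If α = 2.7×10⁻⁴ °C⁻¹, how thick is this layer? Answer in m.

H = Δh/(αΔT) = 0.078 / (2.7×10⁻⁴ × 0.55) ≈ 525.3 m

about 525 m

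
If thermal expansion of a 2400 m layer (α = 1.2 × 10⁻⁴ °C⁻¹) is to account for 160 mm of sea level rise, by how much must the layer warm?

about 0.56 °C

ΔT = Δh/(αH) = 0.16 / (1.2×10⁻⁴ × 2400) ≈ 0.5556 °C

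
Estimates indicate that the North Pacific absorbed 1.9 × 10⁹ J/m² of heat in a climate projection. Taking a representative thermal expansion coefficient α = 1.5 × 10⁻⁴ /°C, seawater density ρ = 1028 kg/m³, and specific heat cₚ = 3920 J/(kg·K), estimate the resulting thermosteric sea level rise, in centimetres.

Δh = αQ/(ρcₚ) = 1.5×10⁻⁴ × 1.9×10⁹ / (1028 × 3920) ≈ 0.070724 m

7.1 cm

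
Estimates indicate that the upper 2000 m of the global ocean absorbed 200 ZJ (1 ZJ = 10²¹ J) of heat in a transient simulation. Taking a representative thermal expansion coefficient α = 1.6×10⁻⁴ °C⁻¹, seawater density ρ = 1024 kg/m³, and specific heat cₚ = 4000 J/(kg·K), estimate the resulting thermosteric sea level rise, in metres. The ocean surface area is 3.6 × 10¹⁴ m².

Δh = 0.022 m

Per unit area: Q = 200×10²¹ / (3.6×10¹⁴) ≈ 5.556×10⁸ J/m²
Δh = αQ/(ρcₚ) = 1.6×10⁻⁴ × 5.556×10⁸ / (1024 × 4000) ≈ 0.021703 m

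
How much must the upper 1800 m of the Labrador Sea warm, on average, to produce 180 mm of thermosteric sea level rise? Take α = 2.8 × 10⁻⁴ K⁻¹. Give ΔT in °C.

ΔT ≈ 0.36 °C

ΔT = Δh/(αH) = 0.18 / (2.8×10⁻⁴ × 1800) ≈ 0.3571 °C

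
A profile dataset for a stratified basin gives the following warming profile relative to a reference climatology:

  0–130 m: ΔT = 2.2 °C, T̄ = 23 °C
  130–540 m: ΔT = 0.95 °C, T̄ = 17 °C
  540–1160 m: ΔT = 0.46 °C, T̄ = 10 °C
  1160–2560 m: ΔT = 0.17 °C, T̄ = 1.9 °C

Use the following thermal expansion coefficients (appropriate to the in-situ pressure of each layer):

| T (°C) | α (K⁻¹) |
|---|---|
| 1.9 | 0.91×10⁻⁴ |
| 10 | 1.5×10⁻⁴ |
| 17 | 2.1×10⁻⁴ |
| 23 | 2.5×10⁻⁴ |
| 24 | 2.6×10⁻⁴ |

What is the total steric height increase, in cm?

Layer 1 at 23 °C → α = 2.5×10⁻⁴ K⁻¹
Layer 2 at 17 °C → α = 2.1×10⁻⁴ K⁻¹
Layer 3 at 10 °C → α = 1.5×10⁻⁴ K⁻¹
Layer 4 at 1.9 °C → α = 0.91×10⁻⁴ K⁻¹
Layer 1: 2.5×10⁻⁴ × 130 × 2.2 = 0.07150 m
410 × 2.1×10⁻⁴ × 0.95 = 0.081795 m
0.46 × 1.5×10⁻⁴ × 620 = 0.04278 m
1160–2560 m: 0.17 × 0.91×10⁻⁴ × 1400 = 0.021658 m
Δh = 0.07150 + 0.081795 + 0.04278 + 0.021658 = 0.217733 m

Δh = 21.8 cm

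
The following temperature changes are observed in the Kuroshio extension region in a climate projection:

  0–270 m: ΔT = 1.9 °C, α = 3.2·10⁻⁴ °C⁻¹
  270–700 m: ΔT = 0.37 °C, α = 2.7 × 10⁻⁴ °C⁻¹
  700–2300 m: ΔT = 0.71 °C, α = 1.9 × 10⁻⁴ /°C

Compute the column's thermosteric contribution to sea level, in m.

0.42 m

0–270 m: 1.9 × 270 × 3.2×10⁻⁴ = 0.16416 m
270–700 m: 2.7×10⁻⁴ × 430 × 0.37 = 0.042957 m
Layer 3: 1600 × 0.71 × 1.9×10⁻⁴ = 0.21584 m
Δh = 0.16416 + 0.042957 + 0.21584 = 0.422957 m ≈ 0.42 m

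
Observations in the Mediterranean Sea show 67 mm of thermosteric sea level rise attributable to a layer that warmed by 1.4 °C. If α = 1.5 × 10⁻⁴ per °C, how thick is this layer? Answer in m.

H = Δh/(αΔT) = 0.067 / (1.5×10⁻⁴ × 1.4) ≈ 319.0 m

about 319 m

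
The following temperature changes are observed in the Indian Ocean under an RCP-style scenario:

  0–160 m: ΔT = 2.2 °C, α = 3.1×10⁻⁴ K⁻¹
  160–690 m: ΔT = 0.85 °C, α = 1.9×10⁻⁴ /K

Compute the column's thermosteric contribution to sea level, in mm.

0–160 m: 3.1×10⁻⁴ × 160 × 2.2 = 0.10912 m
160–690 m: 1.9×10⁻⁴ × 0.85 × 530 = 0.085595 m
Δh = 0.10912 + 0.085595 = 0.194715 m ≈ 195 mm

Δh ≈ 195 mm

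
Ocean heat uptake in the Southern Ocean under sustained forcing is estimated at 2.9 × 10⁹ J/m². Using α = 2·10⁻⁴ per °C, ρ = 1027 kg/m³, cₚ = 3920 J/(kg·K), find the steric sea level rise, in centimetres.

about 14 cm

Δh = αQ/(ρcₚ) = 2×10⁻⁴ × 2.9×10⁹ / (1027 × 3920) ≈ 0.14407 m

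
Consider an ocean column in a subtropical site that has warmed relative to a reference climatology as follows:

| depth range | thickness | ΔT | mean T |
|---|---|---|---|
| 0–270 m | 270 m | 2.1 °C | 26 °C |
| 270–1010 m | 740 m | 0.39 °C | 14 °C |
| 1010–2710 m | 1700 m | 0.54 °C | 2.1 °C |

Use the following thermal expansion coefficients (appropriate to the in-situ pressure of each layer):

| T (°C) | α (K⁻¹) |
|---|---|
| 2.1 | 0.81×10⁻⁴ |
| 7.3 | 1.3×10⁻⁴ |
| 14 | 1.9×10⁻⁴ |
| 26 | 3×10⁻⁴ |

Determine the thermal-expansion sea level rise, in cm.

Layer 1 at 26 °C → α = 3×10⁻⁴ K⁻¹
Layer 2 at 14 °C → α = 1.9×10⁻⁴ K⁻¹
Layer 3 at 2.1 °C → α = 0.81×10⁻⁴ K⁻¹
Layer 1: 3×10⁻⁴ × 2.1 × 270 = 0.17010 m
740 × 1.9×10⁻⁴ × 0.39 = 0.054834 m
1700 × 0.54 × 0.81×10⁻⁴ = 0.074358 m
Δh = 0.17010 + 0.054834 + 0.074358 = 0.299292 m

about 29.9 cm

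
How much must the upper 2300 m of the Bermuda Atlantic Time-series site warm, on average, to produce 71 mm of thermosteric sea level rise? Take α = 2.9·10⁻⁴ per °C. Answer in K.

0.11 K

ΔT = Δh/(αH) = 0.071 / (2.9×10⁻⁴ × 2300) ≈ 0.1064 K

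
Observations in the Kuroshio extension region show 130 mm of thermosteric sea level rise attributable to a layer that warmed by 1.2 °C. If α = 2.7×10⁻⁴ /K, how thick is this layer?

H ≈ 401 m

H = Δh/(αΔT) = 0.13 / (2.7×10⁻⁴ × 1.2) ≈ 401.2 m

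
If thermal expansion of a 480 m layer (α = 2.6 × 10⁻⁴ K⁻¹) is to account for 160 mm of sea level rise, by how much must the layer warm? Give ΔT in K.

ΔT = Δh/(αH) = 0.16 / (2.6×10⁻⁴ × 480) ≈ 1.282 K

about 1.3 K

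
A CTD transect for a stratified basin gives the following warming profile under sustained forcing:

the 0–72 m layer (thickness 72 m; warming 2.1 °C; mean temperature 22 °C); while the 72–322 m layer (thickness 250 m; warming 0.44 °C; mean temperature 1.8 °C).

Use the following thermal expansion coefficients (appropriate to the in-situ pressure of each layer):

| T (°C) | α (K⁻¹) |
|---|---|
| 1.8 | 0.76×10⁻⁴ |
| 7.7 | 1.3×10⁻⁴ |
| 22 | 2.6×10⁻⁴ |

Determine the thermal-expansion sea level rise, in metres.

Δh = 0.0477 m

Layer 1 at 22 °C → α = 2.6×10⁻⁴ K⁻¹
Layer 2 at 1.8 °C → α = 0.76×10⁻⁴ K⁻¹
72 × 2.1 × 2.6×10⁻⁴ = 0.039312 m
Layer 2: 0.76×10⁻⁴ × 0.44 × 250 = 0.00836 m
Δh = 0.039312 + 0.00836 = 0.047672 m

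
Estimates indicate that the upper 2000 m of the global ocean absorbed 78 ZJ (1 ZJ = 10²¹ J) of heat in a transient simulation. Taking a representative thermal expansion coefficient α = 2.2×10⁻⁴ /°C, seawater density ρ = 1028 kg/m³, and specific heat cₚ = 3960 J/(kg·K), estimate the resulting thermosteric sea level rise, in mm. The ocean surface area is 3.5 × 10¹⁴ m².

Δh ≈ 12.0 mm

Per unit area: Q = 78×10²¹ / (3.5×10¹⁴) ≈ 2.229×10⁸ J/m²
Δh = αQ/(ρcₚ) = 2.2×10⁻⁴ × 2.229×10⁸ / (1028 × 3960) ≈ 0.012046 m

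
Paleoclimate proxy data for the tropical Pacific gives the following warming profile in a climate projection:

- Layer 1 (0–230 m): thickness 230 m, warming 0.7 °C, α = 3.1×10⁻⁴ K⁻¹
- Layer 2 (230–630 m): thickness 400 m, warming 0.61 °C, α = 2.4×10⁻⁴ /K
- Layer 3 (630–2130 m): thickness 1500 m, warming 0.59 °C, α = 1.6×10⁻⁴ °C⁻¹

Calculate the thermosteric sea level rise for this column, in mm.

Δh = 250 mm

0.7 × 3.1×10⁻⁴ × 230 = 0.04991 m
Layer 2: 2.4×10⁻⁴ × 0.61 × 400 = 0.05856 m
Layer 3: 0.59 × 1.6×10⁻⁴ × 1500 = 0.14160 m
Δh = 0.04991 + 0.05856 + 0.14160 = 0.25007 m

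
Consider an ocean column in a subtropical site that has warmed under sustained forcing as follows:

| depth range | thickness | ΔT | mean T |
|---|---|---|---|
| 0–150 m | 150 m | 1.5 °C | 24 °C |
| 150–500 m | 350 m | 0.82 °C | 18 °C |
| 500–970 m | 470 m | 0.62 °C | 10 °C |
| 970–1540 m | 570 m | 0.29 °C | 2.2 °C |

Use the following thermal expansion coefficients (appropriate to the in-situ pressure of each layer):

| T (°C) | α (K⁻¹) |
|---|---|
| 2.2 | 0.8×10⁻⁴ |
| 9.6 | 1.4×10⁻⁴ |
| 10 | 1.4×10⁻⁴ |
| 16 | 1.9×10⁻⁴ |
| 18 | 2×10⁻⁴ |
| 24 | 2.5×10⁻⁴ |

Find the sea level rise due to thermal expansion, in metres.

Layer 1 at 24 °C → α = 2.5×10⁻⁴ K⁻¹
Layer 2 at 18 °C → α = 2×10⁻⁴ K⁻¹
Layer 3 at 10 °C → α = 1.4×10⁻⁴ K⁻¹
Layer 4 at 2.2 °C → α = 0.8×10⁻⁴ K⁻¹
2.5×10⁻⁴ × 150 × 1.5 = 0.05625 m
0.82 × 350 × 2×10⁻⁴ = 0.05740 m
470 × 1.4×10⁻⁴ × 0.62 = 0.040796 m
970–1540 m: 570 × 0.8×10⁻⁴ × 0.29 = 0.013224 m
Δh = 0.05625 + 0.05740 + 0.040796 + 0.013224 = 0.16767 m

Δh ≈ 0.168 m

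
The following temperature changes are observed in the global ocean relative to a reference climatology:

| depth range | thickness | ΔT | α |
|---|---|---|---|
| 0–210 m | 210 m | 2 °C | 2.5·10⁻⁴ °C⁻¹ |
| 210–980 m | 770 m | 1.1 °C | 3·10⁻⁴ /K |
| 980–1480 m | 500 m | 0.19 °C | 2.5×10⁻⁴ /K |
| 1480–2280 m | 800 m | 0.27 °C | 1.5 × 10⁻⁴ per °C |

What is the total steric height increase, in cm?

Δh = 42 cm

Layer 1: 2 × 2.5×10⁻⁴ × 210 = 0.10500 m
Layer 2: 1.1 × 3×10⁻⁴ × 770 = 0.25410 m
980–1480 m: 2.5×10⁻⁴ × 0.19 × 500 = 0.02375 m
1.5×10⁻⁴ × 800 × 0.27 = 0.03240 m
Δh = 0.10500 + 0.25410 + 0.02375 + 0.03240 = 0.41525 m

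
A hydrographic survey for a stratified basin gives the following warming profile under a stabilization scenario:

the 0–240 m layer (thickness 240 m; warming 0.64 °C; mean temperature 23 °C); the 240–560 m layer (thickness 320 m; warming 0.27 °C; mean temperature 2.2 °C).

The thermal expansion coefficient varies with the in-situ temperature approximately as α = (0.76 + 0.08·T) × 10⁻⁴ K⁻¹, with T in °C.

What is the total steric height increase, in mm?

48.0 mm

Layer 1: α = (0.76 + 0.08×23)×10⁻⁴ = 2.6×10⁻⁴ K⁻¹
Layer 2: α = (0.76 + 0.08×2.2)×10⁻⁴ = 0.936×10⁻⁴ K⁻¹
0.64 × 2.6×10⁻⁴ × 240 = 0.039936 m
Layer 2: 0.27 × 320 × 0.936×10⁻⁴ = 0.00808704 m
Δh = 0.039936 + 0.00808704 = 0.04802304 m ≈ 48.0 mm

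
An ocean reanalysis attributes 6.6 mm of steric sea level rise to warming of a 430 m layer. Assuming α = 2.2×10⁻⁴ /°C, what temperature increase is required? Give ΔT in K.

ΔT = Δh/(αH) = 0.0066 / (2.2×10⁻⁴ × 430) ≈ 0.06977 K

about 0.0698 K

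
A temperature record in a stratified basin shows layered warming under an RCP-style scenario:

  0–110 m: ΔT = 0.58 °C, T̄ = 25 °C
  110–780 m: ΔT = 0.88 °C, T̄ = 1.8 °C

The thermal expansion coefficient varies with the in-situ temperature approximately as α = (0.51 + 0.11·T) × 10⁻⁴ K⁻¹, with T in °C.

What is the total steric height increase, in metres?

Δh ≈ 0.063 m

Layer 1: α = (0.51 + 0.11×25)×10⁻⁴ = 3.26×10⁻⁴ K⁻¹
Layer 2: α = (0.51 + 0.11×1.8)×10⁻⁴ = 0.708×10⁻⁴ K⁻¹
Layer 1: 3.26×10⁻⁴ × 110 × 0.58 = 0.0207988 m
110–780 m: 0.708×10⁻⁴ × 0.88 × 670 = 0.04174368 m
Δh = 0.0207988 + 0.04174368 = 0.06254248 m ≈ 0.063 m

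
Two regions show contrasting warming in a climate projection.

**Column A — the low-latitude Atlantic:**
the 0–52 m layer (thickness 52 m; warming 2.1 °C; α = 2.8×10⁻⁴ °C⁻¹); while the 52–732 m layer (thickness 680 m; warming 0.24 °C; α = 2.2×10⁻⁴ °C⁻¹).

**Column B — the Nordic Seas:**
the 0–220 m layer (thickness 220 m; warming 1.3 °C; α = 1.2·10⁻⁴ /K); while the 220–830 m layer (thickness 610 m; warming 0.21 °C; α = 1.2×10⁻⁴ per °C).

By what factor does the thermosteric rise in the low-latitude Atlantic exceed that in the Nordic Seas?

1.3

A Layer 1: 52 × 2.1 × 2.8×10⁻⁴ = 0.030576 m
A Layer 2: 680 × 0.24 × 2.2×10⁻⁴ = 0.035904 m
A total: 0.06648 m
B 1.2×10⁻⁴ × 1.3 × 220 = 0.03432 m
B Layer 2: 610 × 1.2×10⁻⁴ × 0.21 = 0.015372 m
B total: 0.049692 m
Ratio: 0.06648 / 0.049692 ≈ 1.338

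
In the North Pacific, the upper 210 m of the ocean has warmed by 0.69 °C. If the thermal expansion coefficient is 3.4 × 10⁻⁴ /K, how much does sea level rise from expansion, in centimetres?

Δh = αΔT·H = 3.4×10⁻⁴ × 0.69 × 210 = 0.049266 m

Δh ≈ 4.93 cm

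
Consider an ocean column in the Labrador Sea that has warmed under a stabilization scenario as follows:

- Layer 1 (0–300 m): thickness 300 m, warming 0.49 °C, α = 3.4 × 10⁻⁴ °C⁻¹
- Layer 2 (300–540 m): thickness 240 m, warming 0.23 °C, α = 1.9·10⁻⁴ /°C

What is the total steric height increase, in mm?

Δh ≈ 60 mm

300 × 0.49 × 3.4×10⁻⁴ = 0.04998 m
300–540 m: 1.9×10⁻⁴ × 0.23 × 240 = 0.010488 m
Δh = 0.04998 + 0.010488 = 0.060468 m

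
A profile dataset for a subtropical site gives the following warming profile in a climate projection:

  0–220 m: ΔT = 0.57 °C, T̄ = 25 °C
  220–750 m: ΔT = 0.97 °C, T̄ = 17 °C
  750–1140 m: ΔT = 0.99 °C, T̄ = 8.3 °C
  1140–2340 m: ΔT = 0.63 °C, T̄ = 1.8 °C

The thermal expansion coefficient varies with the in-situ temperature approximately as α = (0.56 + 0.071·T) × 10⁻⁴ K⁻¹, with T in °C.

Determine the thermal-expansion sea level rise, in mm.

Layer 1: α = (0.56 + 0.071×25)×10⁻⁴ = 2.335×10⁻⁴ K⁻¹
Layer 2: α = (0.56 + 0.071×17)×10⁻⁴ = 1.767×10⁻⁴ K⁻¹
Layer 3: α = (0.56 + 0.071×8.3)×10⁻⁴ = 1.1493×10⁻⁴ K⁻¹
Layer 4: α = (0.56 + 0.071×1.8)×10⁻⁴ = 0.6878×10⁻⁴ K⁻¹
0.57 × 220 × 2.335×10⁻⁴ = 0.0292809 m
0.97 × 1.767×10⁻⁴ × 530 = 0.09084147 m
750–1140 m: 0.99 × 390 × 1.1493×10⁻⁴ = 0.044374473 m
1140–2340 m: 0.63 × 1200 × 0.6878×10⁻⁴ = 0.05199768 m
Δh = 0.0292809 + 0.09084147 + 0.044374473 + 0.05199768 = 0.216494523 m ≈ 216 mm

Δh = 216 mm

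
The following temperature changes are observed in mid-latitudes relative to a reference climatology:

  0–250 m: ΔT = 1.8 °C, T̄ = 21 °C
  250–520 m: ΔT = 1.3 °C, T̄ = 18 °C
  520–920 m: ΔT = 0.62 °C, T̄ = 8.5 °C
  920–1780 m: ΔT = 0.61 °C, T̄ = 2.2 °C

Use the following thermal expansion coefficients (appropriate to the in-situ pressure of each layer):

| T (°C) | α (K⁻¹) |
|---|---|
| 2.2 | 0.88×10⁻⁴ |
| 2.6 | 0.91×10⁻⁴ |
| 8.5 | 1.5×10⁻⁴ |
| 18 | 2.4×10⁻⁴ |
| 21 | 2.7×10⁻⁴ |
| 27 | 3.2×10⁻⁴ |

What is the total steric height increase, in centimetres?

Layer 1 at 21 °C → α = 2.7×10⁻⁴ K⁻¹
Layer 2 at 18 °C → α = 2.4×10⁻⁴ K⁻¹
Layer 3 at 8.5 °C → α = 1.5×10⁻⁴ K⁻¹
Layer 4 at 2.2 °C → α = 0.88×10⁻⁴ K⁻¹
Layer 1: 250 × 1.8 × 2.7×10⁻⁴ = 0.12150 m
270 × 2.4×10⁻⁴ × 1.3 = 0.08424 m
0.62 × 400 × 1.5×10⁻⁴ = 0.03720 m
920–1780 m: 860 × 0.88×10⁻⁴ × 0.61 = 0.0461648 m
Δh = 0.12150 + 0.08424 + 0.03720 + 0.0461648 = 0.2891048 m ≈ 28.9 cm

28.9 cm of thermosteric rise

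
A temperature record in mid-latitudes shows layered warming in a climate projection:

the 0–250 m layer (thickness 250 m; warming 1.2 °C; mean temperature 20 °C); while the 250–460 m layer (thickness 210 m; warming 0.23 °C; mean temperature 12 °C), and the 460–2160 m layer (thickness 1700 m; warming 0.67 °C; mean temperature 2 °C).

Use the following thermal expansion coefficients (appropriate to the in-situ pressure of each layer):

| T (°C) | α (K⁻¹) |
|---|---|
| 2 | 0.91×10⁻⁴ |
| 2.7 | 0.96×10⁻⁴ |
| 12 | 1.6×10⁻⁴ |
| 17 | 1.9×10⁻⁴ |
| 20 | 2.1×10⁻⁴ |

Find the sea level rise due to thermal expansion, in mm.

Layer 1 at 20 °C → α = 2.1×10⁻⁴ K⁻¹
Layer 2 at 12 °C → α = 1.6×10⁻⁴ K⁻¹
Layer 3 at 2 °C → α = 0.91×10⁻⁴ K⁻¹
0–250 m: 2.1×10⁻⁴ × 250 × 1.2 = 0.06300 m
250–460 m: 0.23 × 1.6×10⁻⁴ × 210 = 0.007728 m
Layer 3: 0.91×10⁻⁴ × 1700 × 0.67 = 0.103649 m
Δh = 0.06300 + 0.007728 + 0.103649 = 0.174377 m

Δh ≈ 174 mm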